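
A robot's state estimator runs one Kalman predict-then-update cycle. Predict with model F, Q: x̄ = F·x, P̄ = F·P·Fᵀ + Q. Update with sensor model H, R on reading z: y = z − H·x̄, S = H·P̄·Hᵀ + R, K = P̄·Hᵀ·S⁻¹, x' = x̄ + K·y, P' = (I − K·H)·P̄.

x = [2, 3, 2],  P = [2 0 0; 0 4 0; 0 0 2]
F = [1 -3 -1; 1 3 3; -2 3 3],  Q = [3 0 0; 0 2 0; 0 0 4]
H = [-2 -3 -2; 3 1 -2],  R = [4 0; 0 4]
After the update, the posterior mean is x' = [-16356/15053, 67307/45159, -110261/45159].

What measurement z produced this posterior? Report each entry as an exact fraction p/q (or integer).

z = [3, 3]

x̄ = F·x = [-9, 17, 11]
P̄ = F·P·Fᵀ + Q = [43 -40 -46; -40 58 50; -46 50 66]
S = H·P̄·Hᵀ + R = [714 564; 564 825]
K = P̄·Hᵀ·S⁻¹ = [311/45159 9695/45159; -11447/45159 -1042/45159; -1815/15053 -8320/45159]
x' − x̄ = [119121/15053, -700396/45159, -607010/45159] = K·y
y = (KᵀK)⁻¹·Kᵀ·(x' − x̄) = [58, 35]
z = y + H·x̄ = [58, 35] + [-55, -32] = [3, 3]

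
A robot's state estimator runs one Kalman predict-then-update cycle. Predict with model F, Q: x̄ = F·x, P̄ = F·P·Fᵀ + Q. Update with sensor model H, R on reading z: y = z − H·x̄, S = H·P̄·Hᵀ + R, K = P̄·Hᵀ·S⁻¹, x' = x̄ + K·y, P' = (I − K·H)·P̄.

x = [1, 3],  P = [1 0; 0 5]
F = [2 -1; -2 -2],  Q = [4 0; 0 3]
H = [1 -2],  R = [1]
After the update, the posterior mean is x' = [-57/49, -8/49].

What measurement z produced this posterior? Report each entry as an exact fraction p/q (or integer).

x̄ = F·x = [-1, -8]
P̄ = F·P·Fᵀ + Q = [13 6; 6 27]
S = H·P̄·Hᵀ + R = [98]
K = P̄·Hᵀ·S⁻¹ = [1/98; -24/49]
x' − x̄ = [-8/49, 384/49] = K·y
y = (KᵀK)⁻¹·Kᵀ·(x' − x̄) = [-16]
z = y + H·x̄ = [-16] + [15] = [-1]

z = [-1]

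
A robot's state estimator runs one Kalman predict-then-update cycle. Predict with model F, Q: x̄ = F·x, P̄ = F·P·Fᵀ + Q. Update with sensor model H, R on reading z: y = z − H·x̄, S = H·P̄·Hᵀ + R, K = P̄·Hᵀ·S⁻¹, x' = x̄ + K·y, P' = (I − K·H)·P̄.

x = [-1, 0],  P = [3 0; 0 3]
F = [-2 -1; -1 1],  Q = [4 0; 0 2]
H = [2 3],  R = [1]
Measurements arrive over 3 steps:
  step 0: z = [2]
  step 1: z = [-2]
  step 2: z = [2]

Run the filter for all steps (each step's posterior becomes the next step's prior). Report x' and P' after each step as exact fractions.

step 0: x̄ = F·x = [2, 1]
step 0: P̄ = F·P·Fᵀ + Q = [19 3; 3 8]
step 0: y = z − H·x̄ = [-5]
step 0: S = H·P̄·Hᵀ + R = [185]
step 0: K = P̄·Hᵀ·S⁻¹ = [47/185; 6/37]
step 0: x' = x̄ + K·y = [27/37, 7/37]
step 0: P' = (I − K·H)·P̄ = [1306/185 -171/37; -171/37 116/37]
step 1: x̄ = F·x = [-61/37, -20/37]
step 1: P̄ = F·P·Fᵀ + Q = [3124/185 2887/185; 2887/185 3966/185]
step 1: y = z − H·x̄ = [108/37]
step 1: S = H·P̄·Hᵀ + R = [83019/185]
step 1: K = P̄·Hᵀ·S⁻¹ = [14909/83019; 17672/83019]
step 1: x' = x̄ + K·y = [-31117/27673, 2236/27673]
step 1: P' = (I − K·H)·P̄ = [200395/83019 -128627/83019; -128627/83019 91642/83019]
step 2: x̄ = F·x = [59998/27673, 33353/27673]
step 2: P̄ = F·P·Fᵀ + Q = [236930/27673 145925/27673; 145925/27673 238443/27673]
step 2: y = z − H·x̄ = [-164709/27673]
step 2: S = H·P̄·Hᵀ + R = [4872480/27673]
step 2: K = P̄·Hᵀ·S⁻¹ = [182327/974496; 1007179/4872480]
step 2: x' = x̄ + K·y = [342535/324832, -40709/1624160]
step 2: P' = (I − K·H)·P̄ = [2336995/974496 -1497221/974496; -1497221/974496 5326463/4872480]

step 0: x' = [27/37, 7/37], P' = [1306/185 -171/37; -171/37 116/37]
step 1: x' = [-31117/27673, 2236/27673], P' = [200395/83019 -128627/83019; -128627/83019 91642/83019]
step 2: x' = [342535/324832, -40709/1624160], P' = [2336995/974496 -1497221/974496; -1497221/974496 5326463/4872480]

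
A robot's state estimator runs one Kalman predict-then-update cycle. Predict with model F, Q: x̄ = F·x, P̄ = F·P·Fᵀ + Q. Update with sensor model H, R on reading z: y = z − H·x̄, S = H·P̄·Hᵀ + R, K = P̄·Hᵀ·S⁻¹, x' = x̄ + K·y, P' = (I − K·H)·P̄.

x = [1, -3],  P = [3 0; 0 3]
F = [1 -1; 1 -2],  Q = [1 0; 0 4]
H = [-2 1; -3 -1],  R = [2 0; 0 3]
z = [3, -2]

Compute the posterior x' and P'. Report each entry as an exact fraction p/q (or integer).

x̄ = F·x = [4, 7]
P̄ = F·P·Fᵀ + Q = [7 9; 9 19]
y = z − H·x̄ = [4, 17]
S = H·P̄·Hᵀ + R = [13 14; 14 139]
K = P̄·Hᵀ·S⁻¹ = [-275/1611 -320/1611; 87/179 -68/179]
x' = x̄ + K·y = [-32/537, 445/179]
P' = (I − K·H)·P̄ = [302/1611 6/179; 6/179 186/179]

x' = [-32/537, 445/179]
P' = [302/1611 6/179; 6/179 186/179]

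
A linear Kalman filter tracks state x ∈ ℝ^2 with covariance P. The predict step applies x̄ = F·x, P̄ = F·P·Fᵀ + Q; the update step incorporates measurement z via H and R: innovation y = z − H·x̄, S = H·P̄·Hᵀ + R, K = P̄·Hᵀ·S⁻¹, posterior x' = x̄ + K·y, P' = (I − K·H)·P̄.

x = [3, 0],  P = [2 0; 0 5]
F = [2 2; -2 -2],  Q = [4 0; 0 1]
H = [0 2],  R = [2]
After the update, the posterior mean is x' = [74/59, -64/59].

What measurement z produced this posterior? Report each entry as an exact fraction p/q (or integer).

x̄ = F·x = [6, -6]
P̄ = F·P·Fᵀ + Q = [32 -28; -28 29]
S = H·P̄·Hᵀ + R = [118]
K = P̄·Hᵀ·S⁻¹ = [-28/59; 29/59]
x' − x̄ = [-280/59, 290/59] = K·y
y = (KᵀK)⁻¹·Kᵀ·(x' − x̄) = [10]
z = y + H·x̄ = [10] + [-12] = [-2]

z = [-2]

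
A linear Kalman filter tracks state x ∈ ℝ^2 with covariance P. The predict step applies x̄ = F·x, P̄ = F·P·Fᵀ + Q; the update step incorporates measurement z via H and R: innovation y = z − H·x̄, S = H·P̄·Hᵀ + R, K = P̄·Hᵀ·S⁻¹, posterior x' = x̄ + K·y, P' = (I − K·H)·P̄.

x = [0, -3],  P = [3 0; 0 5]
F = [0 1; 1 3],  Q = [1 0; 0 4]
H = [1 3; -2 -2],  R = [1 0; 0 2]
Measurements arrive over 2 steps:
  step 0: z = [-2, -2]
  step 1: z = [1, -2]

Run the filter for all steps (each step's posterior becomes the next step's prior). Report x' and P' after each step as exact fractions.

step 0: x̄ = F·x = [-3, -9]
step 0: P̄ = F·P·Fᵀ + Q = [6 15; 15 52]
step 0: y = z − H·x̄ = [28, -26]
step 0: S = H·P̄·Hᵀ + R = [565 -444; -444 354]
step 0: K = P̄·Hᵀ·S⁻¹ = [-99/479 -181/479; 173/479 107/1437]
step 0: x' = x̄ + K·y = [497/479, -1183/1437]
step 0: P' = (I − K·H)·P̄ = [321/479 -140/479; -140/479 313/1437]
step 1: x̄ = F·x = [-1183/1437, -686/479]
step 1: P̄ = F·P·Fᵀ + Q = [1750/1437 173/479; 173/479 2336/479]
step 1: y = z − H·x̄ = [8794/1437, -9356/1437]
step 1: S = H·P̄·Hᵀ + R = [69373/1437 -49700/1437; -49700/1437 42058/1437]
step 1: K = P̄·Hᵀ·S⁻¹ = [-30081/155741 -52351/155741; 54931/155741 9167/155741]
step 1: x' = x̄ + K·y = [28547/155741, 53432/155741]
step 1: P' = (I − K·H)·P̄ = [93567/155741 -41216/155741; -41216/155741 32049/155741]

step 0: x' = [497/479, -1183/1437], P' = [321/479 -140/479; -140/479 313/1437]
step 1: x' = [28547/155741, 53432/155741], P' = [93567/155741 -41216/155741; -41216/155741 32049/155741]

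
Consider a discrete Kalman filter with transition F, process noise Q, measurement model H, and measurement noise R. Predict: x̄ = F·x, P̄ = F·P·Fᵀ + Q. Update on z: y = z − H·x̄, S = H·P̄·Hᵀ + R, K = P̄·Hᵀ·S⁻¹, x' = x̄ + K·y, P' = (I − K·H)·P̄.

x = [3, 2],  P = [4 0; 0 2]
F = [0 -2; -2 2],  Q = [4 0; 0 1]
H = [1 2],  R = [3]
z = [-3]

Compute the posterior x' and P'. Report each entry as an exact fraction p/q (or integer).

x̄ = F·x = [-4, -2]
P̄ = F·P·Fᵀ + Q = [12 -8; -8 25]
y = z − H·x̄ = [5]
S = H·P̄·Hᵀ + R = [83]
K = P̄·Hᵀ·S⁻¹ = [-4/83; 42/83]
x' = x̄ + K·y = [-352/83, 44/83]
P' = (I − K·H)·P̄ = [980/83 -496/83; -496/83 311/83]

x' = [-352/83, 44/83]
P' = [980/83 -496/83; -496/83 311/83]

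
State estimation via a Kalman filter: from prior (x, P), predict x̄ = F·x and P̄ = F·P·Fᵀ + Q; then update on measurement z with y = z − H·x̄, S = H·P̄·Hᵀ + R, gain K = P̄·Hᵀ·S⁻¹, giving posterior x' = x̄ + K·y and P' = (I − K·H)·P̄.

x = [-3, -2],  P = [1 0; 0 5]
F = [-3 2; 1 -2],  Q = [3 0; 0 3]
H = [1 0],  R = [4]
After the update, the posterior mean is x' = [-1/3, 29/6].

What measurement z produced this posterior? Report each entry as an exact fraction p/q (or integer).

x̄ = F·x = [5, 1]
P̄ = F·P·Fᵀ + Q = [32 -23; -23 24]
S = H·P̄·Hᵀ + R = [36]
K = P̄·Hᵀ·S⁻¹ = [8/9; -23/36]
x' − x̄ = [-16/3, 23/6] = K·y
y = (KᵀK)⁻¹·Kᵀ·(x' − x̄) = [-6]
z = y + H·x̄ = [-6] + [5] = [-1]

z = [-1]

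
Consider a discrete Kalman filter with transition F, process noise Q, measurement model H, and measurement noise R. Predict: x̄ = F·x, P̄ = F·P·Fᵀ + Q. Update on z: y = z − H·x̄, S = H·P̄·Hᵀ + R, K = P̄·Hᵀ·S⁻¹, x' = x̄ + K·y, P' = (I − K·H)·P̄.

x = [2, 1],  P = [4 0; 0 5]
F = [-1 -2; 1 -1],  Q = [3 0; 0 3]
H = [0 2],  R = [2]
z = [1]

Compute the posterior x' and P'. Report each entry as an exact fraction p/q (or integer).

x' = [-106/25, 13/25]
P' = [603/25 6/25; 6/25 12/25]

x̄ = F·x = [-4, 1]
P̄ = F·P·Fᵀ + Q = [27 6; 6 12]
y = z − H·x̄ = [-1]
S = H·P̄·Hᵀ + R = [50]
K = P̄·Hᵀ·S⁻¹ = [6/25; 12/25]
x' = x̄ + K·y = [-106/25, 13/25]
P' = (I − K·H)·P̄ = [603/25 6/25; 6/25 12/25]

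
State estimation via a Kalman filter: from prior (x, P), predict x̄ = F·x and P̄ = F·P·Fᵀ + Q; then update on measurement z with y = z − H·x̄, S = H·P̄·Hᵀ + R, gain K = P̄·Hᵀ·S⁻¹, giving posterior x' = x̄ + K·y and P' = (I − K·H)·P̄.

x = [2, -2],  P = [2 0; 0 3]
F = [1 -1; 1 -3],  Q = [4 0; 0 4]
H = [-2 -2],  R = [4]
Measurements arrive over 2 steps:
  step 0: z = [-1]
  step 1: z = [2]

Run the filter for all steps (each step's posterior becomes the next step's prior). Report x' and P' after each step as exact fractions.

step 0: x̄ = F·x = [4, 8]
step 0: P̄ = F·P·Fᵀ + Q = [9 11; 11 33]
step 0: y = z − H·x̄ = [23]
step 0: S = H·P̄·Hᵀ + R = [260]
step 0: K = P̄·Hᵀ·S⁻¹ = [-2/13; -22/65]
step 0: x' = x̄ + K·y = [6/13, 14/65]
step 0: P' = (I − K·H)·P̄ = [37/13 -33/13; -33/13 209/65]
step 1: x̄ = F·x = [16/65, -12/65]
step 1: P̄ = F·P·Fᵀ + Q = [984/65 1472/65; 1472/65 3316/65]
step 1: y = z − H·x̄ = [138/65]
step 1: S = H·P̄·Hᵀ + R = [29236/65]
step 1: K = P̄·Hᵀ·S⁻¹ = [-1228/7309; -2394/7309]
step 1: x' = x̄ + K·y = [-808/7309, -6432/7309]
step 1: P' = (I − K·H)·P̄ = [17848/7309 -15392/7309; -15392/7309 20180/7309]

step 0: x' = [6/13, 14/65], P' = [37/13 -33/13; -33/13 209/65]
step 1: x' = [-808/7309, -6432/7309], P' = [17848/7309 -15392/7309; -15392/7309 20180/7309]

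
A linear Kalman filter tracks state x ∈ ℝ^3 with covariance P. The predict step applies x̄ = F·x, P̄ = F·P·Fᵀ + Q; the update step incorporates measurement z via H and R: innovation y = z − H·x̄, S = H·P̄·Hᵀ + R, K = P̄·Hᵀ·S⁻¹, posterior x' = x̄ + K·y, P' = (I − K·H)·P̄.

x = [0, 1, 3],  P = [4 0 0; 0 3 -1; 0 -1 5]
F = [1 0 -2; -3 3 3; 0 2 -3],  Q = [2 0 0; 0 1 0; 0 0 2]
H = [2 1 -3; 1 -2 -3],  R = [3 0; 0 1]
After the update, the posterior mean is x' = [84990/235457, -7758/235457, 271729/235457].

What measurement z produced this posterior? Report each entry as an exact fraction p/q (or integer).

z = [-3, -3]

x̄ = F·x = [-6, 12, -7]
P̄ = F·P·Fᵀ + Q = [26 -36 34; -36 91 -24; 34 -24 71]
S = H·P̄·Hᵀ + R = [429 239; 239 682]
K = P̄·Hᵀ·S⁻¹ = [-57696/235457 18838/235457; 96956/235457 -84383/235457; -83949/235457 -15808/235457]
x' − x̄ = [1497732/235457, -2833242/235457, 1919928/235457] = K·y
y = (KᵀK)⁻¹·Kᵀ·(x' − x̄) = [-24, 6]
z = y + H·x̄ = [-24, 6] + [21, -9] = [-3, -3]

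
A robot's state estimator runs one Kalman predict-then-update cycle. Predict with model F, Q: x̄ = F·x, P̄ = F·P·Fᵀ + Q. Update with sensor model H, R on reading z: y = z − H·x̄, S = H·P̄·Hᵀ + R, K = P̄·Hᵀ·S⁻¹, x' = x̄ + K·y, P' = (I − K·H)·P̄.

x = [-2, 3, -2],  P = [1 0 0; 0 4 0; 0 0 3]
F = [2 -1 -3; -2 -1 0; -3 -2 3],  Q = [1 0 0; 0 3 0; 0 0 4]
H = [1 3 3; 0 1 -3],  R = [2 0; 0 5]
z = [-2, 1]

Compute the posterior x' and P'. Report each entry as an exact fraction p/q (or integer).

x' = [-246847/46774, 54811/46774, -1433/23387]
P' = [1333197/93548 -277545/93548 -77095/46774; -277545/93548 94505/93548 4945/46774; -77095/46774 4945/46774 11500/23387]

x̄ = F·x = [-1, 1, -6]
P̄ = F·P·Fᵀ + Q = [36 0 -25; 0 11 14; -25 14 56]
y = z − H·x̄ = [14, -18]
S = H·P̄·Hᵀ + R = [743 -480; -480 436]
K = P̄·Hᵀ·S⁻¹ = [4749/23387 37005/93548; 4455/23387 12967/93548; 1685/23387 -12811/46774]
x' = x̄ + K·y = [-246847/46774, 54811/46774, -1433/23387]
P' = (I − K·H)·P̄ = [1333197/93548 -277545/93548 -77095/46774; -277545/93548 94505/93548 4945/46774; -77095/46774 4945/46774 11500/23387]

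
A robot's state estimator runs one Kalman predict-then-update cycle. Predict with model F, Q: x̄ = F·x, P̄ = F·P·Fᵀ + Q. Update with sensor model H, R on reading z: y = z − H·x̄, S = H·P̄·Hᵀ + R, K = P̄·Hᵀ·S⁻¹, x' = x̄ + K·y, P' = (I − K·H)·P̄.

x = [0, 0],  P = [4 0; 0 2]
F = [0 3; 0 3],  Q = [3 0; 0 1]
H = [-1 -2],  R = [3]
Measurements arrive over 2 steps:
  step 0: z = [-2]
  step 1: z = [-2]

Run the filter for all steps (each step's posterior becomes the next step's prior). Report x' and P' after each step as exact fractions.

step 0: x̄ = F·x = [0, 0]
step 0: P̄ = F·P·Fᵀ + Q = [21 18; 18 19]
step 0: y = z − H·x̄ = [-2]
step 0: S = H·P̄·Hᵀ + R = [172]
step 0: K = P̄·Hᵀ·S⁻¹ = [-57/172; -14/43]
step 0: x' = x̄ + K·y = [57/86, 28/43]
step 0: P' = (I − K·H)·P̄ = [363/172 -24/43; -24/43 33/43]
step 1: x̄ = F·x = [84/43, 84/43]
step 1: P̄ = F·P·Fᵀ + Q = [426/43 297/43; 297/43 340/43]
step 1: y = z − H·x̄ = [166/43]
step 1: S = H·P̄·Hᵀ + R = [3103/43]
step 1: K = P̄·Hᵀ·S⁻¹ = [-1020/3103; -977/3103]
step 1: x' = x̄ + K·y = [2124/3103, 2290/3103]
step 1: P' = (I − K·H)·P̄ = [6546/3103 -1743/3103; -1743/3103 2337/3103]

step 0: x' = [57/86, 28/43], P' = [363/172 -24/43; -24/43 33/43]
step 1: x' = [2124/3103, 2290/3103], P' = [6546/3103 -1743/3103; -1743/3103 2337/3103]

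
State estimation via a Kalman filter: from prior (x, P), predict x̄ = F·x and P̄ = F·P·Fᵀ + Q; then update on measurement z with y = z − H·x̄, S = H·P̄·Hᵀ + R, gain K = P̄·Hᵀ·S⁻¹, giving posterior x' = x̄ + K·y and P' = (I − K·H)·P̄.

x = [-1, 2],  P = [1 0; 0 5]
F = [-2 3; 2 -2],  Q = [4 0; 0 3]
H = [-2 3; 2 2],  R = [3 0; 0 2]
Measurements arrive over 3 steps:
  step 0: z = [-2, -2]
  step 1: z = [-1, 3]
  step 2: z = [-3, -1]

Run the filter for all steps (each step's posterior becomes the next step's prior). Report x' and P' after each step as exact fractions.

step 0: x̄ = F·x = [8, -6]
step 0: P̄ = F·P·Fᵀ + Q = [53 -34; -34 27]
step 0: y = z − H·x̄ = [32, -6]
step 0: S = H·P̄·Hᵀ + R = [866 -118; -118 50]
step 0: K = P̄·Hᵀ·S⁻¹ = [-29/144 41/144; 2899/14688 2729/14688]
step 0: x' = x̄ + K·y = [-11/72, -5867/7344]
step 0: P' = (I − K·H)·P̄ = [7/24 -1/144; -1/144 2831/14688]
step 1: x̄ = F·x = [-5119/2448, 4745/3672]
step 1: P̄ = F·P·Fᵀ + Q = [11399/1632 -5857/2448; -5857/2448 18335/3672]
step 1: y = z − H·x̄ = [-154/17, 16883/3672]
step 1: S = H·P̄·Hᵀ + R = [1778/17 -47/17; -47/17 112991/3672]
step 1: K = P̄·Hᵀ·S⁻¹ = [-2296189/11789462 3312501/11789462; 2286037/11789462 1099091/5894731]
step 1: x' = x̄ + K·y = [5688998/5894731, 4632399/11789462]
step 1: P' = (I − K·H)·P̄ = [1682607/5894731 -52713/11789462; -52713/11789462 2250895/11789462]
step 2: x̄ = F·x = [-8858795/11789462, 6745597/5894731]
step 2: P̄ = F·P·Fᵀ + Q = [81509315/11789462 -13746678/5894731; -13746678/5894731 29127263/5894731]
step 2: y = z − H·x̄ = [-46779779/5894731, -10527130/5894731]
step 2: S = H·P̄·Hᵀ + R = [607808326/5894731 -15748408/5894731; -15748408/5894731 181343720/5894731]
step 2: K = P̄·Hᵀ·S⁻¹ = [-226994648/1166022361 2620835691/9328178888; 452020745/2332044722 869674795/4664089444]
step 2: x' = x̄ + K·y = [1360705473/4664089444, -847535408/1166022361]
step 2: P' = (I − K·H)·P̄ = [2662075725/9328178888 -20620017/4664089444; -20620017/4664089444 222573703/1166022361]

step 0: x' = [-11/72, -5867/7344], P' = [7/24 -1/144; -1/144 2831/14688]
step 1: x' = [5688998/5894731, 4632399/11789462], P' = [1682607/5894731 -52713/11789462; -52713/11789462 2250895/11789462]
step 2: x' = [1360705473/4664089444, -847535408/1166022361], P' = [2662075725/9328178888 -20620017/4664089444; -20620017/4664089444 222573703/1166022361]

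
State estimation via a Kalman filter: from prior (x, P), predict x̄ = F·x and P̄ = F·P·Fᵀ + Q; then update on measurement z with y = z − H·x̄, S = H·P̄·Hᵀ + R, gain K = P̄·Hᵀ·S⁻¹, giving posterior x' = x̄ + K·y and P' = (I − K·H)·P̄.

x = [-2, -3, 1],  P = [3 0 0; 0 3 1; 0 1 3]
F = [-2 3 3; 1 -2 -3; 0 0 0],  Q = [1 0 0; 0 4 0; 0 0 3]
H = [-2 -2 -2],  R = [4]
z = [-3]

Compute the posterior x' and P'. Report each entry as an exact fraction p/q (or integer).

x̄ = F·x = [-2, 1, 0]
P̄ = F·P·Fᵀ + Q = [85 -66 0; -66 58 0; 0 0 3]
y = z − H·x̄ = [-5]
S = H·P̄·Hᵀ + R = [60]
K = P̄·Hᵀ·S⁻¹ = [-19/30; 4/15; -1/10]
x' = x̄ + K·y = [7/6, -1/3, 1/2]
P' = (I − K·H)·P̄ = [914/15 -838/15 -19/5; -838/15 806/15 8/5; -19/5 8/5 12/5]

x' = [7/6, -1/3, 1/2]
P' = [914/15 -838/15 -19/5; -838/15 806/15 8/5; -19/5 8/5 12/5]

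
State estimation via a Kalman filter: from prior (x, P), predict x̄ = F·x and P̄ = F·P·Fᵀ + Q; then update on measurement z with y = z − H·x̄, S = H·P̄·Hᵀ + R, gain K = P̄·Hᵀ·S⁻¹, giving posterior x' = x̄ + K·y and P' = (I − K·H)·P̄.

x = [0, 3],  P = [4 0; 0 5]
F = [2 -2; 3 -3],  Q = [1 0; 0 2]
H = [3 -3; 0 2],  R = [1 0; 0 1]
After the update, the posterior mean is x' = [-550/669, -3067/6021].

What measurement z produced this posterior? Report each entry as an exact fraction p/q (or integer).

z = [-1, -1]

x̄ = F·x = [-6, -9]
P̄ = F·P·Fᵀ + Q = [37 54; 54 83]
S = H·P̄·Hᵀ + R = [109 -174; -174 333]
K = P̄·Hᵀ·S⁻¹ = [67/223 322/669; -29/2007 2956/6021]
x' − x̄ = [3464/669, 51122/6021] = K·y
y = (KᵀK)⁻¹·Kᵀ·(x' − x̄) = [-10, 17]
z = y + H·x̄ = [-10, 17] + [9, -18] = [-1, -1]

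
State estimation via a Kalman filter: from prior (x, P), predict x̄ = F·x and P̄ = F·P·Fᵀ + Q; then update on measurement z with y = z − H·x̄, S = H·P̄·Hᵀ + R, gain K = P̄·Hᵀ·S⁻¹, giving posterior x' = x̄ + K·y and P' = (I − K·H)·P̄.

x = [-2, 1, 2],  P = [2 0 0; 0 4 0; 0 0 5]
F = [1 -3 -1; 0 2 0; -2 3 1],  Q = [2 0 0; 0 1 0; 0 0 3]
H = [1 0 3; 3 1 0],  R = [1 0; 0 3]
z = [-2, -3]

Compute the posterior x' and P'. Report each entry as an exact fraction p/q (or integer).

x' = [-88/241, -1689/964, -963/1928]
P' = [1296/1205 -2556/1205 -891/2410; -2556/1205 28599/4820 7029/9640; -891/2410 7029/9640 4559/19280]

x̄ = F·x = [-7, 2, 9]
P̄ = F·P·Fᵀ + Q = [45 -24 -45; -24 17 24; -45 24 52]
y = z − H·x̄ = [-22, 16]
S = H·P̄·Hᵀ + R = [244 -222; -222 281]
K = P̄·Hᵀ·S⁻¹ = [-81/2410 444/1205; 639/9640 -691/4820; 6549/19280 -1221/9640]
x' = x̄ + K·y = [-88/241, -1689/964, -963/1928]
P' = (I − K·H)·P̄ = [1296/1205 -2556/1205 -891/2410; -2556/1205 28599/4820 7029/9640; -891/2410 7029/9640 4559/19280]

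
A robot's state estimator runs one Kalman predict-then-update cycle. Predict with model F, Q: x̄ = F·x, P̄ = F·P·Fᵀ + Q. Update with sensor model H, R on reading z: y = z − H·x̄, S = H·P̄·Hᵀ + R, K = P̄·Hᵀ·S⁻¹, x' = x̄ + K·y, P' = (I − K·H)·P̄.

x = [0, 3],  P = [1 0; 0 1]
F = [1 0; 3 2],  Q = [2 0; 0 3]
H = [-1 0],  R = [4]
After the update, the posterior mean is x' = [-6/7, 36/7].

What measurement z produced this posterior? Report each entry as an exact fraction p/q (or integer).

x̄ = F·x = [0, 6]
P̄ = F·P·Fᵀ + Q = [3 3; 3 16]
S = H·P̄·Hᵀ + R = [7]
K = P̄·Hᵀ·S⁻¹ = [-3/7; -3/7]
x' − x̄ = [-6/7, -6/7] = K·y
y = (KᵀK)⁻¹·Kᵀ·(x' − x̄) = [2]
z = y + H·x̄ = [2] + [0] = [2]

z = [2]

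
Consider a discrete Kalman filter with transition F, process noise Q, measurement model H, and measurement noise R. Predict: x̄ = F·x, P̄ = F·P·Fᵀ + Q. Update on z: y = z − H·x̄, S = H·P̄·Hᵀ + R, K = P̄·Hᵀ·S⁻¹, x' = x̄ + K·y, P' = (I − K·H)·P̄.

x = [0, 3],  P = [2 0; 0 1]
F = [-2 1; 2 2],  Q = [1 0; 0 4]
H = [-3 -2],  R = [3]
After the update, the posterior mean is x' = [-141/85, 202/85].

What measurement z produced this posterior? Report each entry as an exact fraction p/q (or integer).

x̄ = F·x = [3, 6]
P̄ = F·P·Fᵀ + Q = [10 -6; -6 16]
S = H·P̄·Hᵀ + R = [85]
K = P̄·Hᵀ·S⁻¹ = [-18/85; -14/85]
x' − x̄ = [-396/85, -308/85] = K·y
y = (KᵀK)⁻¹·Kᵀ·(x' − x̄) = [22]
z = y + H·x̄ = [22] + [-21] = [1]

z = [1]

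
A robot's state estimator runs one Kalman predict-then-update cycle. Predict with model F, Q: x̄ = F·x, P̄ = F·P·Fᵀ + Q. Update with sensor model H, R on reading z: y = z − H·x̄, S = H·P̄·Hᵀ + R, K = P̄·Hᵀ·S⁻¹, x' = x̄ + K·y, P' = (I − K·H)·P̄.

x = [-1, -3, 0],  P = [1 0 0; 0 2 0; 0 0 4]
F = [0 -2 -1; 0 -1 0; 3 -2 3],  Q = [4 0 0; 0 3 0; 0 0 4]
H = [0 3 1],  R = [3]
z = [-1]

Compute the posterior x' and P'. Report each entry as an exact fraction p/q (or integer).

x̄ = F·x = [6, 3, 3]
P̄ = F·P·Fᵀ + Q = [16 4 -4; 4 5 4; -4 4 57]
y = z − H·x̄ = [-13]
S = H·P̄·Hᵀ + R = [129]
K = P̄·Hᵀ·S⁻¹ = [8/129; 19/129; 23/43]
x' = x̄ + K·y = [670/129, 140/129, -170/43]
P' = (I − K·H)·P̄ = [2000/129 364/129 -356/43; 364/129 284/129 -265/43; -356/43 -265/43 864/43]

x' = [670/129, 140/129, -170/43]
P' = [2000/129 364/129 -356/43; 364/129 284/129 -265/43; -356/43 -265/43 864/43]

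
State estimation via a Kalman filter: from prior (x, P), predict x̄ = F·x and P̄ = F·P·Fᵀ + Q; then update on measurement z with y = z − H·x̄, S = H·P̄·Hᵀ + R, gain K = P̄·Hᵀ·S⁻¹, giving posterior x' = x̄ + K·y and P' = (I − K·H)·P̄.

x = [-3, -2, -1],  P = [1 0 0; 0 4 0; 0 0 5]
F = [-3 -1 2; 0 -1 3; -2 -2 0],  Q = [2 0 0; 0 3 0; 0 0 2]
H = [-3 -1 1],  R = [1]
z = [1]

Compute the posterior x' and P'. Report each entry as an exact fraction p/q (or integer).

x' = [2321/494, -1488/247, 2232/247]
P' = [1665/494 -727/247 1708/247; -727/247 2186/247 -68/247; 1708/247 -68/247 5042/247]

x̄ = F·x = [9, -1, 10]
P̄ = F·P·Fᵀ + Q = [35 34 14; 34 52 8; 14 8 22]
y = z − H·x̄ = [17]
S = H·P̄·Hᵀ + R = [494]
K = P̄·Hᵀ·S⁻¹ = [-125/494; -73/247; -14/247]
x' = x̄ + K·y = [2321/494, -1488/247, 2232/247]
P' = (I − K·H)·P̄ = [1665/494 -727/247 1708/247; -727/247 2186/247 -68/247; 1708/247 -68/247 5042/247]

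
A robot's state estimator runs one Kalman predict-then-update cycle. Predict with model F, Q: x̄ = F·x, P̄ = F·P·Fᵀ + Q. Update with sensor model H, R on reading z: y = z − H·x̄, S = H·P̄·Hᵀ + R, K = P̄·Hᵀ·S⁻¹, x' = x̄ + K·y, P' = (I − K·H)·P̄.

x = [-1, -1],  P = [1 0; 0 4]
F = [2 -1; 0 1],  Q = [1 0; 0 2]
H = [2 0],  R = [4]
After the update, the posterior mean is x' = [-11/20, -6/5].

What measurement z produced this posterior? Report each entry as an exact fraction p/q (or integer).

x̄ = F·x = [-1, -1]
P̄ = F·P·Fᵀ + Q = [9 -4; -4 6]
S = H·P̄·Hᵀ + R = [40]
K = P̄·Hᵀ·S⁻¹ = [9/20; -1/5]
x' − x̄ = [9/20, -1/5] = K·y
y = (KᵀK)⁻¹·Kᵀ·(x' − x̄) = [1]
z = y + H·x̄ = [1] + [-2] = [-1]

z = [-1]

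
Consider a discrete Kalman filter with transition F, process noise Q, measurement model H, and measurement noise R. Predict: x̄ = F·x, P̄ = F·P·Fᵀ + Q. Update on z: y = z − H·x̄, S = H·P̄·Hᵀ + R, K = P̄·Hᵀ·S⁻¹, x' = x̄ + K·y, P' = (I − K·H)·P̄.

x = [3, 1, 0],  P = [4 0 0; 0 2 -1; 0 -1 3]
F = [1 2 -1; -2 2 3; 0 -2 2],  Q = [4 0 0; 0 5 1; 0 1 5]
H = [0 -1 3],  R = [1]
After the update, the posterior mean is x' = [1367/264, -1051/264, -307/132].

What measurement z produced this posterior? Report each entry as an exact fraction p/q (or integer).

z = [-3]

x̄ = F·x = [5, -4, -2]
P̄ = F·P·Fᵀ + Q = [23 -13 -20; -13 44 13; -20 13 33]
S = H·P̄·Hᵀ + R = [264]
K = P̄·Hᵀ·S⁻¹ = [-47/264; -5/264; 43/132]
x' − x̄ = [47/264, 5/264, -43/132] = K·y
y = (KᵀK)⁻¹·Kᵀ·(x' − x̄) = [-1]
z = y + H·x̄ = [-1] + [-2] = [-3]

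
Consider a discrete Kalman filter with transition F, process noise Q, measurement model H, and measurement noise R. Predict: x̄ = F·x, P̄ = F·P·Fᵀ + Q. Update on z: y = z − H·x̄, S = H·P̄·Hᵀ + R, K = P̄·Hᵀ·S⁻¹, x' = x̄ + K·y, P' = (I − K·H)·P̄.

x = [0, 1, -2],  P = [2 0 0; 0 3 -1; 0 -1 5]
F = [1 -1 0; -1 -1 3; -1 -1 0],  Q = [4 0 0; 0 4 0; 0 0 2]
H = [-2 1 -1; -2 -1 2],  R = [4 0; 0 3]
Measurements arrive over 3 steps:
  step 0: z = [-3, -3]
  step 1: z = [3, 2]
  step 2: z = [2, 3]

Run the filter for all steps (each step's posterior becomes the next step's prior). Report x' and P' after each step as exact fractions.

step 0: x̄ = F·x = [-1, -7, -1]
step 0: P̄ = F·P·Fᵀ + Q = [9 4 1; 4 60 8; 1 8 7]
step 0: y = z − H·x̄ = [1, -10]
step 0: S = H·P̄·Hᵀ + R = [79 -16; -16 103]
step 0: K = P̄·Hᵀ·S⁻¹ = [-1865/7881 -1820/7881; 100/213 -92/213; -13/2627 100/2627]
step 0: x' = x̄ + K·y = [2818/2627, -157/71, -3640/2627]
step 0: P' = (I − K·H)·P̄ = [6554/7881 512/213 4432/2627; 512/213 3596/213 724/71; 4432/2627 724/71 17976/2627]
step 1: x̄ = F·x = [8627/2627, -7929/2627, 2991/2627]
step 1: P̄ = F·P·Fᵀ + Q = [44414/2627 -24902/2627 42166/2627; -24902/2627 132410/7881 -103486/7881; 42166/2627 -103486/7881 193256/7881]
step 1: y = z − H·x̄ = [36055/2627, 8597/2627]
step 1: S = H·P̄·Hᵀ + R = [633982/2627 -183136/2627; -183136/2627 565181/7881]
step 1: K = P̄·Hᵀ·S⁻¹ = [-14636132/49048001 -8914998/49048001; 7194374/49048001 -9492538/49048001; -11451001/49048001 9436274/49048001]
step 1: x' = x̄ + K·y = [-68980157/49048001, -80363835/49048001, -70437618/49048001]
step 1: P' = (I − K·H)·P̄ = [29928790/49048001 35738690/49048001 34425638/49048001; 35738690/49048001 243509518/49048001 143254642/49048001; 34425638/49048001 143254642/49048001 120207370/49048001]
step 2: x̄ = F·x = [11383678/49048001, -61968862/49048001, 149343992/49048001]
step 2: P̄ = F·P·Fᵀ + Q = [398152932/49048001 -112906284/49048001 213580728/49048001; -112906284/49048001 556892342/49048001 -188125152/49048001; 213580728/49048001 -188125152/49048001 443011690/49048001]
step 2: y = z − H·x̄ = [332176212/49048001, -190745487/49048001]
step 2: S = H·P̄·Hᵀ + R = [4470906116/49048001 -841840906/49048001; -841840906/49048001 2660924481/49048001]
step 2: K = P̄·Hᵀ·S⁻¹ = [-3265554885/11405202248 -1065705801/5702601124; 20264292577/114052022480 -11953198219/57026011240; -23154783241/114052022480 10202758707/57026011240]
step 2: x' = x̄ + K·y = [-5589925651/5702601124, 8611317587/11405202248, 11110046645/11405202248]
step 2: P' = (I − K·H)·P̄ = [1673483307/2851300562 3822462741/5702601124 3659639283/5702601124; 3822462741/5702601124 274545340111/57026011240 157567500137/57026011240; 3659639283/5702601124 157567500137/57026011240 130684280959/57026011240]

step 0: x' = [2818/2627, -157/71, -3640/2627], P' = [6554/7881 512/213 4432/2627; 512/213 3596/213 724/71; 4432/2627 724/71 17976/2627]
step 1: x' = [-68980157/49048001, -80363835/49048001, -70437618/49048001], P' = [29928790/49048001 35738690/49048001 34425638/49048001; 35738690/49048001 243509518/49048001 143254642/49048001; 34425638/49048001 143254642/49048001 120207370/49048001]
step 2: x' = [-5589925651/5702601124, 8611317587/11405202248, 11110046645/11405202248], P' = [1673483307/2851300562 3822462741/5702601124 3659639283/5702601124; 3822462741/5702601124 274545340111/57026011240 157567500137/57026011240; 3659639283/5702601124 157567500137/57026011240 130684280959/57026011240]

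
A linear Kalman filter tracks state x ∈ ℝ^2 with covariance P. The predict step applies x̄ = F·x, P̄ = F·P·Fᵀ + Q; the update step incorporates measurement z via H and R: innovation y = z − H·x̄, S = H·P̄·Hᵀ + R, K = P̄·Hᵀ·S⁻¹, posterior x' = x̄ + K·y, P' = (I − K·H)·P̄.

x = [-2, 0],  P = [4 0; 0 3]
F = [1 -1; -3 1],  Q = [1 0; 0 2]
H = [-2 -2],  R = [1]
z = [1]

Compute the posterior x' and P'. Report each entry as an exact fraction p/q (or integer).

x' = [-4/11, -6/77]
P' = [60/11 -61/11; -61/11 453/77]

x̄ = F·x = [-2, 6]
P̄ = F·P·Fᵀ + Q = [8 -15; -15 41]
y = z − H·x̄ = [9]
S = H·P̄·Hᵀ + R = [77]
K = P̄·Hᵀ·S⁻¹ = [2/11; -52/77]
x' = x̄ + K·y = [-4/11, -6/77]
P' = (I − K·H)·P̄ = [60/11 -61/11; -61/11 453/77]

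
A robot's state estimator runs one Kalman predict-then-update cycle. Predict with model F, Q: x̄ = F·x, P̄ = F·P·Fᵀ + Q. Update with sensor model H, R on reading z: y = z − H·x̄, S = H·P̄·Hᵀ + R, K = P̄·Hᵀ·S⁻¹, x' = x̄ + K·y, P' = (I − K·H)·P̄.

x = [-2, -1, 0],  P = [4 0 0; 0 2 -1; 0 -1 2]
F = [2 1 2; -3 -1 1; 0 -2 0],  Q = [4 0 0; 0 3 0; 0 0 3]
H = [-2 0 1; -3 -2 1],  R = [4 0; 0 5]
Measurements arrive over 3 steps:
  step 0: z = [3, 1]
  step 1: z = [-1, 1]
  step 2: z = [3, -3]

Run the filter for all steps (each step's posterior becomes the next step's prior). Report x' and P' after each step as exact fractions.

step 0: x̄ = F·x = [-5, 7, 2]
step 0: P̄ = F·P·Fᵀ + Q = [26 -21 0; -21 45 6; 0 6 11]
step 0: y = z − H·x̄ = [-9, -2]
step 0: S = H·P̄·Hᵀ + R = [119 71; 71 154]
step 0: K = P̄·Hᵀ·S⁻¹ = [-5452/13285 -592/13285; 8883/13285 -5907/13285; 353/2657 -180/2657]
step 0: x' = x̄ + K·y = [-16173/13285, 24862/13285, 2497/2657]
step 0: P' = (I − K·H)·P̄ = [40594/13285 -29721/13285 11876/2657; -29721/13285 47394/13285 -4782/2657; 11876/2657 -4782/2657 25164/2657]
step 1: x̄ = F·x = [17486/13285, 36142/13285, -49724/13285]
step 1: P̄ = F·P·Fᵀ + Q = [1026706/13285 -104323/13285 119736/13285; -104323/13285 91629/13285 -35718/13285; 119736/13285 -35718/13285 229431/13285]
step 1: y = z − H·x̄ = [71411/13285, 187751/13285]
step 1: S = H·P̄·Hᵀ + R = [3910451/13285 5445131/13285; 5445131/13285 8075306/13285]
step 1: K = P̄·Hᵀ·S⁻¹ = [-47531984/145174017 -17418868/145174017; 66589561/145174017 -43211185/145174017; 5936275/48391339 -4352404/48391339]
step 1: x' = x̄ + K·y = [-103530386/48391339, 47400910/48391339, -210723659/48391339]
step 1: P' = (I − K·H)·P̄ = [693071242/145174017 -398052419/145174017 398671516/48391339; -398052419/145174017 440233294/145174017 -176582198/48391339; 398671516/48391339 -176582198/48391339 821088132/48391339]
step 2: x̄ = F·x = [-581107180/48391339, 52466589/48391339, -94801820/48391339]
step 2: P̄ = F·P·Fᵀ + Q = [6501064082/48391339 -645393819/48391339 943576488/48391339; -645393819/48391339 1071752305/145174017 -448354738/145174017; 943576488/48391339 -448354738/145174017 2196455227/145174017]
step 2: y = z − H·x̄ = [-922238523/48391339, -1688760559/48391339]
step 2: S = H·P̄·Hᵀ + R = [69467002423/145174017 32737981677/48391339; 32737981677/48391339 48104309810/48391339]
step 2: K = P̄·Hᵀ·S⁻¹ = [-912667064640/2610712492937 -316085351436/2610712492937; 1227529057351/2610712492937 -777218174631/2610712492937; 208126645937/2610712492937 -239314922748/2610712492937]
step 2: x' = x̄ + K·y = [-2926444628744/2610712492937, 6559768755891/2610712492937, -729409526281/2610712492937]
step 2: P' = (I − K·H)·P̄ = [10508960066566/2610712492937 -6289600783973/2610712492937 17367251874572/2610712492937; -6289600783973/2610712492937 7542903943266/2610712492937 -7669085338542/2610712492937; 17367251874572/2610712492937 -7669085338542/2610712492937 35567010332892/2610712492937]

step 0: x' = [-16173/13285, 24862/13285, 2497/2657], P' = [40594/13285 -29721/13285 11876/2657; -29721/13285 47394/13285 -4782/2657; 11876/2657 -4782/2657 25164/2657]
step 1: x' = [-103530386/48391339, 47400910/48391339, -210723659/48391339], P' = [693071242/145174017 -398052419/145174017 398671516/48391339; -398052419/145174017 440233294/145174017 -176582198/48391339; 398671516/48391339 -176582198/48391339 821088132/48391339]
step 2: x' = [-2926444628744/2610712492937, 6559768755891/2610712492937, -729409526281/2610712492937], P' = [10508960066566/2610712492937 -6289600783973/2610712492937 17367251874572/2610712492937; -6289600783973/2610712492937 7542903943266/2610712492937 -7669085338542/2610712492937; 17367251874572/2610712492937 -7669085338542/2610712492937 35567010332892/2610712492937]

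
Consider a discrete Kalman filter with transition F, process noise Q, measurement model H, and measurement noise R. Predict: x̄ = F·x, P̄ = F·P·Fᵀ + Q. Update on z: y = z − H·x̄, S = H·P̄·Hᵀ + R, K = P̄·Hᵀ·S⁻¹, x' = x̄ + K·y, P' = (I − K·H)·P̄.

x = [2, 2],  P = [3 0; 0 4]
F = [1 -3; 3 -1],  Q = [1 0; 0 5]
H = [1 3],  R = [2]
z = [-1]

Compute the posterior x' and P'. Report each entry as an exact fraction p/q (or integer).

x̄ = F·x = [-4, 4]
P̄ = F·P·Fᵀ + Q = [40 21; 21 36]
y = z − H·x̄ = [-9]
S = H·P̄·Hᵀ + R = [492]
K = P̄·Hᵀ·S⁻¹ = [103/492; 43/164]
x' = x̄ + K·y = [-965/164, 269/164]
P' = (I − K·H)·P̄ = [9071/492 -985/164; -985/164 357/164]

x' = [-965/164, 269/164]
P' = [9071/492 -985/164; -985/164 357/164]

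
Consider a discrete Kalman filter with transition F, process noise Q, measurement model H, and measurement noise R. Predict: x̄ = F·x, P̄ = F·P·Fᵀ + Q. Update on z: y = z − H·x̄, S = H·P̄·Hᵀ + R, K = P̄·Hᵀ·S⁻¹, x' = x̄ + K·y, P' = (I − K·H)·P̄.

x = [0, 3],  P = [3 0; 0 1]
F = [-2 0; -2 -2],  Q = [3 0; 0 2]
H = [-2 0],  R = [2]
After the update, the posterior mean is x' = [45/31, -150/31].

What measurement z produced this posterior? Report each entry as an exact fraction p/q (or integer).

x̄ = F·x = [0, -6]
P̄ = F·P·Fᵀ + Q = [15 12; 12 18]
S = H·P̄·Hᵀ + R = [62]
K = P̄·Hᵀ·S⁻¹ = [-15/31; -12/31]
x' − x̄ = [45/31, 36/31] = K·y
y = (KᵀK)⁻¹·Kᵀ·(x' − x̄) = [-3]
z = y + H·x̄ = [-3] + [0] = [-3]

z = [-3]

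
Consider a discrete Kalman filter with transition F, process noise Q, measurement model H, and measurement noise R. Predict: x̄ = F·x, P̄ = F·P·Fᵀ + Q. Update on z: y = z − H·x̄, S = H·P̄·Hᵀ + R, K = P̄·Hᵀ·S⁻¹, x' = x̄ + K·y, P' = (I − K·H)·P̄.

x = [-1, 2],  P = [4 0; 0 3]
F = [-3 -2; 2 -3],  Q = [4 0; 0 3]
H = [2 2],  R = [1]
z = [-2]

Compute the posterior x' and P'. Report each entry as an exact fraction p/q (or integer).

x̄ = F·x = [-1, -8]
P̄ = F·P·Fᵀ + Q = [52 -6; -6 46]
y = z − H·x̄ = [16]
S = H·P̄·Hᵀ + R = [345]
K = P̄·Hᵀ·S⁻¹ = [4/15; 16/69]
x' = x̄ + K·y = [49/15, -296/69]
P' = (I − K·H)·P̄ = [412/15 -82/3; -82/3 1894/69]

x' = [49/15, -296/69]
P' = [412/15 -82/3; -82/3 1894/69]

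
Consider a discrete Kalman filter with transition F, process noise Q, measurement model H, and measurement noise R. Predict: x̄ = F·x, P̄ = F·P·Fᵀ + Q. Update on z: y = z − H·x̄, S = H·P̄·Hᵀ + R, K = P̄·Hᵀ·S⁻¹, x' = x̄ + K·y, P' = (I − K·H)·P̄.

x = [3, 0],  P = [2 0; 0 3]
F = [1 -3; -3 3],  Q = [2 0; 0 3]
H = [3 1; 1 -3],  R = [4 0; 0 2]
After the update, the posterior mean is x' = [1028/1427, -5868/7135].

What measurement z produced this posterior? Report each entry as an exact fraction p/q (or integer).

z = [2, 3]

x̄ = F·x = [3, -9]
P̄ = F·P·Fᵀ + Q = [31 -33; -33 48]
S = H·P̄·Hᵀ + R = [133 213; 213 663]
K = P̄·Hᵀ·S⁻¹ = [403/1427 451/4281; 648/7135 -2113/7135]
x' − x̄ = [-3253/1427, 58347/7135] = K·y
y = (KᵀK)⁻¹·Kᵀ·(x' − x̄) = [2, -27]
z = y + H·x̄ = [2, -27] + [0, 30] = [2, 3]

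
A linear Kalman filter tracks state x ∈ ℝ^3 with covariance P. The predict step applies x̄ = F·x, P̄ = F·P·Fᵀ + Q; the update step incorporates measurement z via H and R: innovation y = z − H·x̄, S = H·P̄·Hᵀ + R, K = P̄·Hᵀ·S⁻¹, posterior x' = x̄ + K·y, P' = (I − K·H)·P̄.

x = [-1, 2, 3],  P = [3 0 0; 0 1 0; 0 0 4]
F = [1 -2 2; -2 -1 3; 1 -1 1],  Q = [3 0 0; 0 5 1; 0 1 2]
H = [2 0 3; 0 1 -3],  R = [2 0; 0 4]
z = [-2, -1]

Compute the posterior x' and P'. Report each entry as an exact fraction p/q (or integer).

x' = [-166/127, 48/127, 31/127]
P' = [9611/6096 -3221/1524 -435/508; -3221/1524 2984/381 212/127; -435/508 212/127 84/127]

x̄ = F·x = [1, 9, 0]
P̄ = F·P·Fᵀ + Q = [26 20 13; 20 54 8; 13 8 10]
y = z − H·x̄ = [-4, -10]
S = H·P̄·Hᵀ + R = [352 -104; -104 100]
K = P̄·Hᵀ·S⁻¹ = [1781/6096 347/3048; 595/1524 269/381; 69/508 -10/127]
x' = x̄ + K·y = [-166/127, 48/127, 31/127]
P' = (I − K·H)·P̄ = [9611/6096 -3221/1524 -435/508; -3221/1524 2984/381 212/127; -435/508 212/127 84/127]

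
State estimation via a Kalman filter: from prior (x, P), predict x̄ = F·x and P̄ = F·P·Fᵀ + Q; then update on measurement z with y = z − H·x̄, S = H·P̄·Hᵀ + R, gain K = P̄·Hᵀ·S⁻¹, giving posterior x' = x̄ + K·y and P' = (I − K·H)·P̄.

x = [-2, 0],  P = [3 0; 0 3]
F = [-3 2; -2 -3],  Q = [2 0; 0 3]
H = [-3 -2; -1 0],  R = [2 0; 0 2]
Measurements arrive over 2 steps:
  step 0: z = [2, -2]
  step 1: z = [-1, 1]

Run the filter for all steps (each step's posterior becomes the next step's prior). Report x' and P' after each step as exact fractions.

step 0: x' = [845/503, -1726/503], P' = [3485/2012 -2583/1006; -2583/1006 2163/503]
step 1: x' = [-246188/189881, 1389097/569643], P' = [541741/379762 -765561/379762; -765561/379762 3768937/1139286]

step 0: x̄ = F·x = [6, 4]
step 0: P̄ = F·P·Fᵀ + Q = [41 0; 0 42]
step 0: y = z − H·x̄ = [28, 4]
step 0: S = H·P̄·Hᵀ + R = [539 123; 123 43]
step 0: K = P̄·Hᵀ·S⁻¹ = [-123/4024 -3485/4024; -903/2012 2583/2012]
step 0: x' = x̄ + K·y = [845/503, -1726/503]
step 0: P' = (I − K·H)·P̄ = [3485/2012 -2583/1006; -2583/1006 2163/503]
step 1: x̄ = F·x = [-5987/503, 3488/503]
step 1: P̄ = F·P·Fᵀ + Q = [131989/2012 -14208/503; -14208/503 8963/503]
step 1: y = z − H·x̄ = [-11488/503, -5484/503]
step 1: S = H·P̄·Hᵀ + R = [653349/2012 282303/2012; 282303/2012 136013/2012]
step 1: K = P̄·Hᵀ·S⁻¹ = [-94101/759524 -541741/759524; -647825/2278572 765561/759524]
step 1: x' = x̄ + K·y = [-246188/189881, 1389097/569643]
step 1: P' = (I − K·H)·P̄ = [541741/379762 -765561/379762; -765561/379762 3768937/1139286]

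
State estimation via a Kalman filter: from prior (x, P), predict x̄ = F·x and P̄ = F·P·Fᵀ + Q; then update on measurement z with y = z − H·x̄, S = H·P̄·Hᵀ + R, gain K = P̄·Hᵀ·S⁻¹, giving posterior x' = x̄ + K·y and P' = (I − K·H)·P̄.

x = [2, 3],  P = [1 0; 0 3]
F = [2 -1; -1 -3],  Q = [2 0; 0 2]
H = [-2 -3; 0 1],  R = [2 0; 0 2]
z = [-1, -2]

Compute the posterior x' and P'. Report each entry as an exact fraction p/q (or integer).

x' = [205/54, -241/108]
P' = [557/216 -41/27; -41/27 59/54]

x̄ = F·x = [1, -11]
P̄ = F·P·Fᵀ + Q = [9 7; 7 30]
y = z − H·x̄ = [-32, 9]
S = H·P̄·Hᵀ + R = [392 -104; -104 32]
K = P̄·Hᵀ·S⁻¹ = [-65/216 -41/54; -13/108 59/108]
x' = x̄ + K·y = [205/54, -241/108]
P' = (I − K·H)·P̄ = [557/216 -41/27; -41/27 59/54]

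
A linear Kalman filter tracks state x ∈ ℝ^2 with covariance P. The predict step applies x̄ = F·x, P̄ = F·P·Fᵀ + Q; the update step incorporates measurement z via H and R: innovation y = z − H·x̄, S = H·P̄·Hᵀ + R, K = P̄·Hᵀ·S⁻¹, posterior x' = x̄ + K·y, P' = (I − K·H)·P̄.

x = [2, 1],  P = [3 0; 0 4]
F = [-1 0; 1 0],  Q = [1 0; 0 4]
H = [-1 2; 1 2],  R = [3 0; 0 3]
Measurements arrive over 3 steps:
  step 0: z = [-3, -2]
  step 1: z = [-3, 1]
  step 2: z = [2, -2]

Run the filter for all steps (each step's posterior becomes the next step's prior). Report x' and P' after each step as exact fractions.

step 0: x̄ = F·x = [-2, 2]
step 0: P̄ = F·P·Fᵀ + Q = [4 -3; -3 7]
step 0: y = z − H·x̄ = [-9, -4]
step 0: S = H·P̄·Hᵀ + R = [47 24; 24 23]
step 0: K = P̄·Hᵀ·S⁻¹ = [-182/505 146/505; 127/505 109/505]
step 0: x' = x̄ + K·y = [44/505, -569/505]
step 0: P' = (I − K·H)·P̄ = [492/505 -27/505; -27/505 177/505]
step 1: x̄ = F·x = [-44/505, 44/505]
step 1: P̄ = F·P·Fᵀ + Q = [997/505 -492/505; -492/505 2512/505]
step 1: y = z − H·x̄ = [-1647/505, 461/505]
step 1: S = H·P̄·Hᵀ + R = [14528/505 9051/505; 9051/505 10592/505]
step 1: K = P̄·Hᵀ·S⁻¹ = [-41783/142495 35879/142495; 34468/142495 31516/142495]
step 1: x' = x̄ + K·y = [156608/142495, -71228/142495]
step 1: P' = (I − K·H)·P̄ = [116493/142495 -4428/142495; -4428/142495 49488/142495]
step 2: x̄ = F·x = [-156608/142495, 156608/142495]
step 2: P̄ = F·P·Fᵀ + Q = [258988/142495 -116493/142495; -116493/142495 686473/142495]
step 2: y = z − H·x̄ = [-184834/142495, -441598/142495]
step 2: S = H·P̄·Hᵀ + R = [3898337/142495 2486904/142495; 2486904/142495 2966393/142495]
step 2: K = P̄·Hᵀ·S⁻¹ = [-10695482/37750855 9297566/37750855; 9078097/37750855 8379139/37750855]
step 2: x' = x̄ + K·y = [-56429936/37750855, 3747036/37750855]
step 2: P' = (I − K·H)·P̄ = [29989572/37750855 -1048437/37750855; -1048437/37750855 13092927/37750855]

step 0: x' = [44/505, -569/505], P' = [492/505 -27/505; -27/505 177/505]
step 1: x' = [156608/142495, -71228/142495], P' = [116493/142495 -4428/142495; -4428/142495 49488/142495]
step 2: x' = [-56429936/37750855, 3747036/37750855], P' = [29989572/37750855 -1048437/37750855; -1048437/37750855 13092927/37750855]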